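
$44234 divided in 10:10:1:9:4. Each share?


Total parts = 10 + 10 + 1 + 9 + 4 = 34
Part 1: 44234 × 10/34 = 13010.00
Part 2: 44234 × 10/34 = 13010.00
Part 3: 44234 × 1/34 = 1301.00
Part 4: 44234 × 9/34 = 11709.00
Part 5: 44234 × 4/34 = 5204.00
= Part 1: $13010.00, Part 2: $13010.00, Part 3: $1301.00, Part 4: $11709.00, Part 5: $5204.00

Part 1: $13010.00, Part 2: $13010.00, Part 3: $1301.00, Part 4: $11709.00, Part 5: $5204.00


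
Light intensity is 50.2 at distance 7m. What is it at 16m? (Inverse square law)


I₁d₁² = I₂d₂²
I₂ = I₁ × (d₁/d₂)²
= 50.2 × (7/16)²
= 50.2 × 49/256
= 2459.8/256
≈ 9.6086

9.6086


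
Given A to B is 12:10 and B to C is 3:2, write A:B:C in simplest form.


Match B: multiply A:B by 3 → 36:30
Multiply B:C by 10 → 30:20
Combined: 36:30:20
GCD = 2
= 18:15:10

18:15:10


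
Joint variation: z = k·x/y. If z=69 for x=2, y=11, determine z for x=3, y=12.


z = k·x/y
Solve for k using the known point: k = z·y/x = 69×11/2 = 759/2 = 379.5000
Now evaluate at x=3, y=12:
z = k × 3 / 12 = (759 × 3) / (2 × 12) = 2277/24
= 94.8750

94.8750


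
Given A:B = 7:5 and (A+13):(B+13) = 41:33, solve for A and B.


Let A = 7k, B = 5k.
(7k + 13) / (5k + 13) = 41/33
Cross-multiply: 33(7k + 13) = 41(5k + 13)
231k + 429 = 205k + 533
231k - 205k = 533 - 429
26k = 104
k = 104/26 = 4
A = 7×4 = 28, B = 5×4 = 20
= A = 28, B = 20

A = 28, B = 20


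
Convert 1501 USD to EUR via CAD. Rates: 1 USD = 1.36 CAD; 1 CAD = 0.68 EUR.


Step 1: 1501 USD × 1.36 = 2041.36 CAD
Step 2: 2041.36 CAD × 0.68 = 1388.12 EUR
Implied rate USD→EUR = 1.36 × 0.68 = 0.9248
= 1388.12 EUR

1388.12 EUR


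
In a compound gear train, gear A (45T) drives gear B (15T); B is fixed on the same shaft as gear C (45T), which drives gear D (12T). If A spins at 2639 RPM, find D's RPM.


Stage 1: RPM_B = RPM_A × t_A/t_B = 2639 × 45/15 = 118755/15 = 7917.00
B and C share a shaft → RPM_C = RPM_B
Stage 2: RPM_D = RPM_C × t_C/t_D = RPM_A × (t_A×t_C)/(t_B×t_D)
Overall ratio = (45×45)/(15×12) = 2025/180
RPM_D = 2639 × 2025/180 = 5343975/180
= 29688.75 RPM

29688.75 RPM


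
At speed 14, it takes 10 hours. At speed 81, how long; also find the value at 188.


Inverse proportion: x × y = constant
k = 14 × 10 = 140
At x=81: k/81 = 1.73
At x=188: k/188 = 0.74
= 1.73 and 0.74

1.73 and 0.74


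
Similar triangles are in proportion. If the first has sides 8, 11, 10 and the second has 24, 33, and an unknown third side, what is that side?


Scale factor = 24/8 = 3
Missing side = 10 × 3
= 30.0

30.0


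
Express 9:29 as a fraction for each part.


Total parts = 9 + 29 = 38
First part: 9/38 = 9/38
Second part: 29/38 = 29/38
= 9/38 and 29/38

9/38 and 29/38


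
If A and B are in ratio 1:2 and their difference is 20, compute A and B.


Let A = 1k, B = 2k.
2k - 1k = 20
1k = 20 → k = 20/1 = 20
A = 1×20 = 20, B = 2×20 = 40
= A = 20, B = 40

A = 20, B = 40


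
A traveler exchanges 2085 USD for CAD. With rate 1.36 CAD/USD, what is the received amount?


Amount × rate = 2085 × 1.36
= 2835.60 CAD

2835.60 CAD


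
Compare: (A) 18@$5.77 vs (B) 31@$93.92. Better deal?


Deal A: $5.77/18 = $0.3206/unit
Deal B: $93.92/31 = $3.0297/unit
A is cheaper per unit
= Deal A

Deal A


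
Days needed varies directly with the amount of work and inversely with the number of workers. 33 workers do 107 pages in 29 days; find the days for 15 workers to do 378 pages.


Days ∝ work / workers, so d₂ = d₁ × (m₁/m₂) × (w₂/w₁)
Workers factor (inverse): 33/15 = 2.2000
Work factor (direct): 378/107 ≈ 3.5327
d₂ = 29 × 33/15 × 378/107 = (29 × 33 × 378) / (15 × 107) = 361746/1605
≈ 225.39 days

225.39 days


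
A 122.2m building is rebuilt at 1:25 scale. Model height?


Model size = real / scale
= 122.2 / 25
= 4.8880 m

4.8880 m


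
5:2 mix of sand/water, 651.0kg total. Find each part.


Total parts = 5 + 2 = 7
sand: 651.0 × 5/7 = 465.0kg
water: 651.0 × 2/7 = 186.0kg
= 465.0kg and 186.0kg

465.0kg and 186.0kg


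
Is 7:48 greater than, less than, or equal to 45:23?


7/48 = 0.1458
45/23 = 1.9565
0.1458 < 1.9565, so 7:48 is less
= less than

less than


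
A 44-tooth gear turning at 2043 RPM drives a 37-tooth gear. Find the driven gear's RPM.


Gear ratio = 44:37 = 44:37
RPM_B = RPM_A × (teeth_A / teeth_B)
= 2043 × (44/37)
= 2429.5 RPM

2429.5 RPM


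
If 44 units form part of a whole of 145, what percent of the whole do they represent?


Percentage = (part / whole) × 100
= (44 / 145) × 100
≈ 30.34%

30.34%


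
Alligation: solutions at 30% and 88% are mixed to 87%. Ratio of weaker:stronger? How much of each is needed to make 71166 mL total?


Let x parts of 30% mix with y parts of 88%.
30x + 88y = 87(x + y)
30x + 88y = 87x + 87y
x(30 - 87) = y(87 - 88)
x/y = (88 - 87)/(87 - 30) = 1/57
Simplify: 1:57
Total parts = 58; one part = 71166/58 = 1227.00 mL
30% solution: 1×1227.00 = 1227.00 mL
88% solution: 57×1227.00 = 69939.00 mL
= ratio 1:57; 1227.00 mL and 69939.00 mL

ratio 1:57; 1227.00 mL and 69939.00 mL


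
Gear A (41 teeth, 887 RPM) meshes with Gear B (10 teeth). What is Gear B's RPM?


Gear ratio = 41:10 = 41:10
RPM_B = RPM_A × (teeth_A / teeth_B)
= 887 × (41/10)
= 3636.7 RPM

3636.7 RPM


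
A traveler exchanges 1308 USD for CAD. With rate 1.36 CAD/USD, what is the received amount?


Amount × rate = 1308 × 1.36
= 1778.88 CAD

1778.88 CAD


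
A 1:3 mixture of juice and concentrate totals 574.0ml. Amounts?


Total parts = 1 + 3 = 4
juice: 574.0 × 1/4 = 143.5ml
concentrate: 574.0 × 3/4 = 430.5ml
= 143.5ml and 430.5ml

143.5ml and 430.5ml


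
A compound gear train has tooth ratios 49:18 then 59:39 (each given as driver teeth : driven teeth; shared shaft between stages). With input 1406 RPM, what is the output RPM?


Stage 1: RPM_B = RPM_A × t_A/t_B = 1406 × 49/18 = 68894/18 ≈ 3827.44
B and C share a shaft → RPM_C = RPM_B
Stage 2: RPM_D = RPM_C × t_C/t_D = RPM_A × (t_A×t_C)/(t_B×t_D)
Overall ratio = (49×59)/(18×39) = 2891/702
RPM_D = 1406 × 2891/702 = 4064746/702
≈ 5790.24 RPM

5790.24 RPM


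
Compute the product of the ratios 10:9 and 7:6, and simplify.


Compound ratio = (10×7) : (9×6)
= 70:54
GCD = 2
= 35:27

35:27


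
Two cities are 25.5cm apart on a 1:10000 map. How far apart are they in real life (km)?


Real distance = map distance × scale
= 25.5cm × 10000
= 255000 cm = 2550.0 m
= 2.550 km

2.550 km


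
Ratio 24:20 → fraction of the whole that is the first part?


Total parts = 24 + 20 = 44
First part: 24/44 = 6/11
= 6/11

6/11


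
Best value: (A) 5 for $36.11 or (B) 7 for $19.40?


Deal A: $36.11/5 = $7.2220/unit
Deal B: $19.40/7 = $2.7714/unit
B is cheaper per unit
= Deal B

Deal B


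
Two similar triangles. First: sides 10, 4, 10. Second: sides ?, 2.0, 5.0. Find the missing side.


Scale factor = 2.0/4 = 0.5
Missing side = 10 × 0.5
= 5.0

5.0


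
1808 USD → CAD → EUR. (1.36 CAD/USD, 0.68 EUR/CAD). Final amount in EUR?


Step 1: 1808 USD × 1.36 = 2458.88 CAD
Step 2: 2458.88 CAD × 0.68 = 1672.04 EUR
Implied rate USD→EUR = 1.36 × 0.68 = 0.9248
= 1672.04 EUR

1672.04 EUR


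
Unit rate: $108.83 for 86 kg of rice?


Unit rate = total / quantity
= 108.83 / 86
= $1.27 per unit

$1.27 per unit


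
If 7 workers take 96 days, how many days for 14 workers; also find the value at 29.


Inverse proportion: x × y = constant
k = 7 × 96 = 672
At x=14: k/14 = 48.00
At x=29: k/29 = 23.17
= 48.00 and 23.17

48.00 and 23.17


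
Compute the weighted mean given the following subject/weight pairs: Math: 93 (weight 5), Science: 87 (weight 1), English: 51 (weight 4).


Numerator = 93×5 + 87×1 + 51×4
= 465 + 87 + 204
= 756
Total weight = 10
Weighted avg = 756/10
= 75.60

75.60


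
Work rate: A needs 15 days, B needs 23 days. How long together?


Rate of A = 1/15 per day
Rate of B = 1/23 per day
Combined rate = 1/15 + 1/23 = 38/345 ≈ 0.1101 per day
Days = 1 / combined rate = 345/38
≈ 9.08 days

9.08 days


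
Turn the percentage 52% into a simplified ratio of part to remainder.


52% means 52 parts out of 100; remainder = 48
Part : remainder = 52:48
GCD = 4
= 13:12

13:12


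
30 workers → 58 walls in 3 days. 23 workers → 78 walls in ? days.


Days ∝ work / workers, so d₂ = d₁ × (m₁/m₂) × (w₂/w₁)
Workers factor (inverse): 30/23 ≈ 1.3043
Work factor (direct): 78/58 ≈ 1.3448
d₂ = 3 × 30/23 × 78/58 = (3 × 30 × 78) / (23 × 58) = 7020/1334
≈ 5.26 days

5.26 days


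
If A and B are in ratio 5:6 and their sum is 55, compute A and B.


Let A = 5k, B = 6k.
5k + 6k = 55
11k = 55 → k = 55/11 = 5
A = 5×5 = 25, B = 6×5 = 30
= A = 25, B = 30

A = 25, B = 30


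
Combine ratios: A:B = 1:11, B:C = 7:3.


Match B: multiply A:B by 7 → 7:77
Multiply B:C by 11 → 77:33
Combined: 7:77:33
GCD = 1
= 7:77:33

7:77:33


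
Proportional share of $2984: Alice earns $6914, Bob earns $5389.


Total income = 6914 + 5389 = $12303
Alice: $2984 × 6914/12303 = $1676.94
Bob: $2984 × 5389/12303 = $1307.06
= Alice: $1676.94, Bob: $1307.06

Alice: $1676.94, Bob: $1307.06


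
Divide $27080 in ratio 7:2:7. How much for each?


Total parts = 7 + 2 + 7 = 16
Part 1: 27080 × 7/16 = 11847.50
Part 2: 27080 × 2/16 = 3385.00
Part 3: 27080 × 7/16 = 11847.50
= Part 1: $11847.50, Part 2: $3385.00, Part 3: $11847.50

Part 1: $11847.50, Part 2: $3385.00, Part 3: $11847.50


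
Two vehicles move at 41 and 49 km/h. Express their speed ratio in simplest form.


Ratio = 41:49
GCD = 1
Simplified = 41:49
Time ratio (same distance) = 49:41
Speed ratio = 41:49

41:49


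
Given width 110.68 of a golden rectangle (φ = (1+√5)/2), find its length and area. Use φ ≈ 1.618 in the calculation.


φ = (1 + √5) / 2 ≈ 1.618
Length = width × φ = 110.68 × 1.618 = 179.08024
≈ 179.08
Area = width × length = 110.68 × 179.08024 = 19820.6009632 ≈ 19820.60
= Length: 179.08, Area: 19820.60

Length: 179.08, Area: 19820.60


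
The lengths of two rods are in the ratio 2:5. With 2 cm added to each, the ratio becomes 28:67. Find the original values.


Let A = 2k, B = 5k.
(2k + 2) / (5k + 2) = 28/67
Cross-multiply: 67(2k + 2) = 28(5k + 2)
134k + 134 = 140k + 56
134k - 140k = 56 - 134
-6k = -78
k = -78/-6 = 13
A = 2×13 = 26, B = 5×13 = 65
= A = 26, B = 65

A = 26, B = 65


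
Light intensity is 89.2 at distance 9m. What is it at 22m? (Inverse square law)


I₁d₁² = I₂d₂²
I₂ = I₁ × (d₁/d₂)²
= 89.2 × (9/22)²
= 89.2 × 81/484
= 7225.2/484
≈ 14.9281

14.9281


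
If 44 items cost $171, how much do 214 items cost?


Direct proportion: y/x = constant
k = 171/44 ≈ 3.8864
y₂ = k × 214 = 171 × 214 / 44 = 36594/44
≈ 831.68

831.68


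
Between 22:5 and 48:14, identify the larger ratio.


22/5 = 4.4000
48/14 = 3.4286
4.4000 > 3.4286, so 22:5 is greater
= 22:5

22:5


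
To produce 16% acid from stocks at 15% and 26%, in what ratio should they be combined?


Let x parts of 15% mix with y parts of 26%.
15x + 26y = 16(x + y)
15x + 26y = 16x + 16y
x(15 - 16) = y(16 - 26)
x/y = (26 - 16)/(16 - 15) = 10/1
Simplify: 10:1
= 10:1

10:1


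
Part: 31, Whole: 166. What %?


Percentage = (part / whole) × 100
= (31 / 166) × 100
≈ 18.67%

18.67%


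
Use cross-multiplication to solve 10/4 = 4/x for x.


Cross multiply: 10 × x = 4 × 4
10x = 16
x = 16 / 10
= 1.60

1.60


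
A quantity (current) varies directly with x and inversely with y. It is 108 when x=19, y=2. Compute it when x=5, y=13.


z = k·x/y
Solve for k using the known point: k = z·y/x = 108×2/19 = 216/19 ≈ 11.3684
Now evaluate at x=5, y=13:
z = k × 5 / 13 = (216 × 5) / (19 × 13) = 1080/247
≈ 4.3725

4.3725


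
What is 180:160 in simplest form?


GCD(180, 160) = 20
180/20 : 160/20
= 9:8

9:8


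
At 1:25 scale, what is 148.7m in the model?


Model size = real / scale
= 148.7 / 25
= 5.9480 m

5.9480 m


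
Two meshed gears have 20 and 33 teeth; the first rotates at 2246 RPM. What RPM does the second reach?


Gear ratio = 20:33 = 20:33
RPM_B = RPM_A × (teeth_A / teeth_B)
= 2246 × (20/33)
= 1361.2 RPM

1361.2 RPM


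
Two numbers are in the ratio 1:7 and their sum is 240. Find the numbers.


Let A = 1k, B = 7k.
1k + 7k = 240
8k = 240 → k = 240/8 = 30
A = 1×30 = 30, B = 7×30 = 210
= A = 30, B = 210

A = 30, B = 210


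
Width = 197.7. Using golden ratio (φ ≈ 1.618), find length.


φ = (1 + √5) / 2 ≈ 1.618
Length = width × φ = 197.7 × 1.618 = 319.8786
≈ 319.88

319.88


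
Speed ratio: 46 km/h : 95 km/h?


Ratio = 46:95
GCD = 1
Simplified = 46:95
Time ratio (same distance) = 95:46
Speed ratio = 46:95

46:95


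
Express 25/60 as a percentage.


Percentage = (part / whole) × 100
= (25 / 60) × 100
≈ 41.67%

41.67%


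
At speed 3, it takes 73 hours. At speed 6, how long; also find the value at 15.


Inverse proportion: x × y = constant
k = 3 × 73 = 219
At x=6: k/6 = 36.50
At x=15: k/15 = 14.60
= 36.50 and 14.60

36.50 and 14.60


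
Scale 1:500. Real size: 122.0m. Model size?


Model size = real / scale
= 122.0 / 500
= 0.2440 m

0.2440 m


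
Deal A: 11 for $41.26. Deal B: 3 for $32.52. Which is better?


Deal A: $41.26/11 = $3.7509/unit
Deal B: $32.52/3 = $10.8400/unit
A is cheaper per unit
= Deal A

Deal A


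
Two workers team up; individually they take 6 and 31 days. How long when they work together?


Rate of A = 1/6 per day
Rate of B = 1/31 per day
Combined rate = 1/6 + 1/31 = 37/186 ≈ 0.1989 per day
Days = 1 / combined rate = 186/37
≈ 5.03 days

5.03 days


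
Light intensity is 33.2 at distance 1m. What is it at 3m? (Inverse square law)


I₁d₁² = I₂d₂²
I₂ = I₁ × (d₁/d₂)²
= 33.2 × (1/3)²
= 33.2 × 1/9
= 33.2/9
≈ 3.6889

3.6889


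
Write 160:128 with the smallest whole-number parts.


GCD(160, 128) = 32
160/32 : 128/32
= 5:4

5:4


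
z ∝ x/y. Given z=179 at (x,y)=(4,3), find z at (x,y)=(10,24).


z = k·x/y
Solve for k using the known point: k = z·y/x = 179×3/4 = 537/4 = 134.2500
Now evaluate at x=10, y=24:
z = k × 10 / 24 = (537 × 10) / (4 × 24) = 5370/96
= 55.9375

55.9375


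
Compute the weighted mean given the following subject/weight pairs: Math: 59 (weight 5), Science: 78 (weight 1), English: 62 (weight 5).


Numerator = 59×5 + 78×1 + 62×5
= 295 + 78 + 310
= 683
Total weight = 11
Weighted avg = 683/11
= 62.09

62.09


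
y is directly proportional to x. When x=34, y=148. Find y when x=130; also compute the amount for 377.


Direct proportion: y/x = constant
k = 148/34 ≈ 4.3529
y at x=130: k × 130 = 148 × 130 / 34 = 19240/34 ≈ 565.88
y at x=377: k × 377 = 148 × 377 / 34 = 55796/34 ≈ 1641.06
= 565.88 and 1641.06

565.88 and 1641.06


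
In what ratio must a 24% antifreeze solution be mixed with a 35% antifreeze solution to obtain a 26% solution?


Let x parts of 24% mix with y parts of 35%.
24x + 35y = 26(x + y)
24x + 35y = 26x + 26y
x(24 - 26) = y(26 - 35)
x/y = (35 - 26)/(26 - 24) = 9/2
Simplify: 9:2
= 9:2

9:2


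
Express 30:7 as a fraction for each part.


Total parts = 30 + 7 = 37
First part: 30/37 = 30/37
Second part: 7/37 = 7/37
= 30/37 and 7/37

30/37 and 7/37


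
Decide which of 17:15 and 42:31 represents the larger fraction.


17/15 = 1.1333
42/31 = 1.3548
1.1333 < 1.3548, so 17:15 is less
= 42:31

42:31


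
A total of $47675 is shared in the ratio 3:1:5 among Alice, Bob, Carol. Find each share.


Total parts = 3 + 1 + 5 = 9
Alice: 47675 × 3/9 = 15891.67
Bob: 47675 × 1/9 = 5297.22
Carol: 47675 × 5/9 = 26486.11
= Alice: $15891.67, Bob: $5297.22, Carol: $26486.11

Alice: $15891.67, Bob: $5297.22, Carol: $26486.11


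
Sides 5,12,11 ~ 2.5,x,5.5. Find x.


Scale factor = 2.5/5 = 0.5
Missing side = 12 × 0.5
= 6.0

6.0


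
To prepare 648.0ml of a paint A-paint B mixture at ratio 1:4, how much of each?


Total parts = 1 + 4 = 5
paint A: 648.0 × 1/5 = 129.6ml
paint B: 648.0 × 4/5 = 518.4ml
= 129.6ml and 518.4ml

129.6ml and 518.4ml


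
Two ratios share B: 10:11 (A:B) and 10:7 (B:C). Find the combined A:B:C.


Match B: multiply A:B by 10 → 100:110
Multiply B:C by 11 → 110:77
Combined: 100:110:77
GCD = 1
= 100:110:77

100:110:77


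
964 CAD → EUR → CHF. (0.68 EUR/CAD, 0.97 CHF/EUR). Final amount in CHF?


Step 1: 964 CAD × 0.68 = 655.52 EUR
Step 2: 655.52 EUR × 0.97 = 635.85 CHF
Implied rate CAD→CHF = 0.68 × 0.97 = 0.6596
= 635.85 CHF

635.85 CHF


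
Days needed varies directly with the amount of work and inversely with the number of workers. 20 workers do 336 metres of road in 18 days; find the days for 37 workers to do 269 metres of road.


Days ∝ work / workers, so d₂ = d₁ × (m₁/m₂) × (w₂/w₁)
Workers factor (inverse): 20/37 ≈ 0.5405
Work factor (direct): 269/336 ≈ 0.8006
d₂ = 18 × 20/37 × 269/336 = (18 × 20 × 269) / (37 × 336) = 96840/12432
≈ 7.79 days

7.79 days


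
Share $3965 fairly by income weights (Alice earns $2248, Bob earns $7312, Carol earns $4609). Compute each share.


Total income = 2248 + 7312 + 4609 = $14169
Alice: $3965 × 2248/14169 = $629.07
Bob: $3965 × 7312/14169 = $2046.16
Carol: $3965 × 4609/14169 = $1289.77
= Alice: $629.07, Bob: $2046.16, Carol: $1289.77

Alice: $629.07, Bob: $2046.16, Carol: $1289.77


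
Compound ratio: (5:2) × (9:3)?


Compound ratio = (5×9) : (2×3)
= 45:6
GCD = 3
= 15:2

15:2


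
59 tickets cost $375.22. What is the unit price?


Unit rate = total / quantity
= 375.22 / 59
= $6.36 per unit

$6.36 per unit


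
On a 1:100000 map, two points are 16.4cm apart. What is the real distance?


Real distance = map distance × scale
= 16.4cm × 100000
= 1640000 cm = 16400.0 m
= 16.400 km

16.400 km


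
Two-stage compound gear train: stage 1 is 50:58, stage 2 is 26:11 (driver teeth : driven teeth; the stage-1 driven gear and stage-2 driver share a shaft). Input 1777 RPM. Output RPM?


Stage 1: RPM_B = RPM_A × t_A/t_B = 1777 × 50/58 = 88850/58 ≈ 1531.90
B and C share a shaft → RPM_C = RPM_B
Stage 2: RPM_D = RPM_C × t_C/t_D = RPM_A × (t_A×t_C)/(t_B×t_D)
Overall ratio = (50×26)/(58×11) = 1300/638
RPM_D = 1777 × 1300/638 = 2310100/638
≈ 3620.85 RPM

3620.85 RPM


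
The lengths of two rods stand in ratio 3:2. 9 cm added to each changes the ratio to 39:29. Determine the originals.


Let A = 3k, B = 2k.
(3k + 9) / (2k + 9) = 39/29
Cross-multiply: 29(3k + 9) = 39(2k + 9)
87k + 261 = 78k + 351
87k - 78k = 351 - 261
9k = 90
k = 90/9 = 10
A = 3×10 = 30, B = 2×10 = 20
= A = 30, B = 20

A = 30, B = 20


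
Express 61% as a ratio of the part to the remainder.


61% means 61 parts out of 100; remainder = 39
Part : remainder = 61:39
GCD = 1
= 61:39

61:39


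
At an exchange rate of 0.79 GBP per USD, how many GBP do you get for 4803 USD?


Amount × rate = 4803 × 0.79
= 3794.37 GBP

3794.37 GBP


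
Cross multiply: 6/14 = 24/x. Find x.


Cross multiply: 6 × x = 14 × 24
6x = 336
x = 336 / 6
= 56.00

56.00


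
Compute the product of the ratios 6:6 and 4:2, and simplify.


Compound ratio = (6×4) : (6×2)
= 24:12
GCD = 12
= 2:1

2:1


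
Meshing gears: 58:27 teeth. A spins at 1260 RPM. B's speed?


Gear ratio = 58:27 = 58:27
RPM_B = RPM_A × (teeth_A / teeth_B)
= 1260 × (58/27)
= 2706.7 RPM

2706.7 RPM


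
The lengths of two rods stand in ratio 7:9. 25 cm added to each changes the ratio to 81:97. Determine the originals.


Let A = 7k, B = 9k.
(7k + 25) / (9k + 25) = 81/97
Cross-multiply: 97(7k + 25) = 81(9k + 25)
679k + 2425 = 729k + 2025
679k - 729k = 2025 - 2425
-50k = -400
k = -400/-50 = 8
A = 7×8 = 56, B = 9×8 = 72
= A = 56, B = 72

A = 56, B = 72


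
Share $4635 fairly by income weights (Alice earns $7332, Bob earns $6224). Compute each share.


Total income = 7332 + 6224 = $13556
Alice: $4635 × 7332/13556 = $2506.92
Bob: $4635 × 6224/13556 = $2128.08
= Alice: $2506.92, Bob: $2128.08

Alice: $2506.92, Bob: $2128.08


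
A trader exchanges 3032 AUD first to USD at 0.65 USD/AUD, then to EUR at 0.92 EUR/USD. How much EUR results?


Step 1: 3032 AUD × 0.65 = 1970.80 USD
Step 2: 1970.80 USD × 0.92 = 1813.14 EUR
Implied rate AUD→EUR = 0.65 × 0.92 = 0.5980
= 1813.14 EUR

1813.14 EUR


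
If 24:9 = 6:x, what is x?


Cross multiply: 24 × x = 9 × 6
24x = 54
x = 54 / 24
= 2.25

2.25


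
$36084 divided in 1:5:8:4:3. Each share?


Total parts = 1 + 5 + 8 + 4 + 3 = 21
Part 1: 36084 × 1/21 = 1718.29
Part 2: 36084 × 5/21 = 8591.43
Part 3: 36084 × 8/21 = 13746.29
Part 4: 36084 × 4/21 = 6873.14
Part 5: 36084 × 3/21 = 5154.86
= Part 1: $1718.29, Part 2: $8591.43, Part 3: $13746.29, Part 4: $6873.14, Part 5: $5154.86

Part 1: $1718.29, Part 2: $8591.43, Part 3: $13746.29, Part 4: $6873.14, Part 5: $5154.86


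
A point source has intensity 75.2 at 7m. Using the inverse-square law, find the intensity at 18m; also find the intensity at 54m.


I₁d₁² = I₂d₂²
I at 18m = 75.2 × (7/18)² = 75.2 × 49/324 = 3684.8/324 ≈ 11.3728
I at 54m = 75.2 × (7/54)² = 75.2 × 49/2916 = 3684.8/2916 ≈ 1.2636
= 11.3728 and 1.2636

11.3728 and 1.2636


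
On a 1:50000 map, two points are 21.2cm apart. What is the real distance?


Real distance = map distance × scale
= 21.2cm × 50000
= 1060000 cm = 10600.0 m
= 10.600 km

10.600 km


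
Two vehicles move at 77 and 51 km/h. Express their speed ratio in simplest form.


Ratio = 77:51
GCD = 1
Simplified = 77:51
Time ratio (same distance) = 51:77
Speed ratio = 77:51

77:51


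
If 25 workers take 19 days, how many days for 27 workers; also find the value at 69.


Inverse proportion: x × y = constant
k = 25 × 19 = 475
At x=27: k/27 = 17.59
At x=69: k/69 = 6.88
= 17.59 and 6.88

17.59 and 6.88


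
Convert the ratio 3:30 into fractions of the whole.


Total parts = 3 + 30 = 33
First part: 3/33 = 1/11
Second part: 30/33 = 10/11
= 1/11 and 10/11

1/11 and 10/11


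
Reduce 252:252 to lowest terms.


GCD(252, 252) = 252
252/252 : 252/252
= 1:1

1:1


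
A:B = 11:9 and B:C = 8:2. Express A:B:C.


Match B: multiply A:B by 8 → 88:72
Multiply B:C by 9 → 72:18
Combined: 88:72:18
GCD = 2
= 44:36:9

44:36:9


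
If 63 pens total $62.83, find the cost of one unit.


Unit rate = total / quantity
= 62.83 / 63
= $1.00 per unit

$1.00 per unit


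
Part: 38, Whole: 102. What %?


Percentage = (part / whole) × 100
= (38 / 102) × 100
≈ 37.25%

37.25%


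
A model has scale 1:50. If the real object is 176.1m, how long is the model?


Model size = real / scale
= 176.1 / 50
= 3.5220 m

3.5220 m


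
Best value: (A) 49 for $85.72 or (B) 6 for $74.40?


Deal A: $85.72/49 = $1.7494/unit
Deal B: $74.40/6 = $12.4000/unit
A is cheaper per unit
= Deal A

Deal A


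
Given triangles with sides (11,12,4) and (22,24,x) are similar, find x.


Scale factor = 22/11 = 2
Missing side = 4 × 2
= 8.0

8.0


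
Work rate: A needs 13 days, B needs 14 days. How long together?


Rate of A = 1/13 per day
Rate of B = 1/14 per day
Combined rate = 1/13 + 1/14 = 27/182 ≈ 0.1484 per day
Days = 1 / combined rate = 182/27
≈ 6.74 days

6.74 days


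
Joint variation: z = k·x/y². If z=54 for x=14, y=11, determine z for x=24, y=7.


z = k·x/y²
Solve for k using the known point: k = z·y²/x = 54×121/14 = 6534/14 ≈ 466.7143
Now evaluate at x=24, y=7:
z = k × 24 / 49 = (6534 × 24) / (14 × 49) = 156816/686
≈ 228.5948

228.5948


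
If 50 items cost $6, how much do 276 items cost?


Direct proportion: y/x = constant
k = 6/50 = 0.1200
y₂ = k × 276 = 6 × 276 / 50 = 1656/50
= 33.12

33.12


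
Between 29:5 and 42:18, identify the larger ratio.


29/5 = 5.8000
42/18 = 2.3333
5.8000 > 2.3333, so 29:5 is greater
= 29:5

29:5


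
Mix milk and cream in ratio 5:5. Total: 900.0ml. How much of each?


Total parts = 5 + 5 = 10
milk: 900.0 × 5/10 = 450.0ml
cream: 900.0 × 5/10 = 450.0ml
= 450.0ml and 450.0ml

450.0ml and 450.0ml


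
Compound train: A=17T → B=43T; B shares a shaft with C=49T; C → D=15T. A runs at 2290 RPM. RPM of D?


Stage 1: RPM_B = RPM_A × t_A/t_B = 2290 × 17/43 = 38930/43 ≈ 905.35
B and C share a shaft → RPM_C = RPM_B
Stage 2: RPM_D = RPM_C × t_C/t_D = RPM_A × (t_A×t_C)/(t_B×t_D)
Overall ratio = (17×49)/(43×15) = 833/645
RPM_D = 2290 × 833/645 = 1907570/645
≈ 2957.47 RPM

2957.47 RPM


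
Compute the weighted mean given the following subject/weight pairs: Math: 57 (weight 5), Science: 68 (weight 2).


Numerator = 57×5 + 68×2
= 285 + 136
= 421
Total weight = 7
Weighted avg = 421/7
= 60.14

60.14


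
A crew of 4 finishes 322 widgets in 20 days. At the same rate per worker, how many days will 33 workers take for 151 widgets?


Days ∝ work / workers, so d₂ = d₁ × (m₁/m₂) × (w₂/w₁)
Workers factor (inverse): 4/33 ≈ 0.1212
Work factor (direct): 151/322 ≈ 0.4689
d₂ = 20 × 4/33 × 151/322 = (20 × 4 × 151) / (33 × 322) = 12080/10626
≈ 1.14 days

1.14 days


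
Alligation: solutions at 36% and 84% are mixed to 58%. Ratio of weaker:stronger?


Let x parts of 36% mix with y parts of 84%.
36x + 84y = 58(x + y)
36x + 84y = 58x + 58y
x(36 - 58) = y(58 - 84)
x/y = (84 - 58)/(58 - 36) = 26/22
Simplify: 13:11
= 13:11

13:11


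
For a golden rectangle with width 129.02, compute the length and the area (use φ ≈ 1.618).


φ = (1 + √5) / 2 ≈ 1.618
Length = width × φ = 129.02 × 1.618 = 208.75436
≈ 208.75
Area = width × length = 129.02 × 208.75436 = 26933.4875272 ≈ 26933.49
= Length: 208.75, Area: 26933.49

Length: 208.75, Area: 26933.49


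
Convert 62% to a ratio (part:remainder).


62% means 62 parts out of 100; remainder = 38
Part : remainder = 62:38
GCD = 2
= 31:19

31:19


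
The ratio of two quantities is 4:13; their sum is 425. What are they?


Let A = 4k, B = 13k.
4k + 13k = 425
17k = 425 → k = 425/17 = 25
A = 4×25 = 100, B = 13×25 = 325
= A = 100, B = 325

A = 100, B = 325


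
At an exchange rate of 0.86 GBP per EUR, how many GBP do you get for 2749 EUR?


Amount × rate = 2749 × 0.86
= 2364.14 GBP

2364.14 GBP


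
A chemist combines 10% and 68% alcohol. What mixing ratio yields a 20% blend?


Let x parts of 10% mix with y parts of 68%.
10x + 68y = 20(x + y)
10x + 68y = 20x + 20y
x(10 - 20) = y(20 - 68)
x/y = (68 - 20)/(20 - 10) = 48/10
Simplify: 24:5
= 24:5

24:5


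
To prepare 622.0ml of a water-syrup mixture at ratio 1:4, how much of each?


Total parts = 1 + 4 = 5
water: 622.0 × 1/5 = 124.4ml
syrup: 622.0 × 4/5 = 497.6ml
= 124.4ml and 497.6ml

124.4ml and 497.6ml


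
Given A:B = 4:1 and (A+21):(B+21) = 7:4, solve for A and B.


Let A = 4k, B = 1k.
(4k + 21) / (1k + 21) = 7/4
Cross-multiply: 4(4k + 21) = 7(1k + 21)
16k + 84 = 7k + 147
16k - 7k = 147 - 84
9k = 63
k = 63/9 = 7
A = 4×7 = 28, B = 1×7 = 7
= A = 28, B = 7

A = 28, B = 7


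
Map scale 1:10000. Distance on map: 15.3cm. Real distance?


Real distance = map distance × scale
= 15.3cm × 10000
= 153000 cm = 1530.0 m
= 1.530 km

1.530 km


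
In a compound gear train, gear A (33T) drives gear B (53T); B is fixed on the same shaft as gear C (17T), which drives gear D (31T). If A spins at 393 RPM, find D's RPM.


Stage 1: RPM_B = RPM_A × t_A/t_B = 393 × 33/53 = 12969/53 ≈ 244.70
B and C share a shaft → RPM_C = RPM_B
Stage 2: RPM_D = RPM_C × t_C/t_D = RPM_A × (t_A×t_C)/(t_B×t_D)
Overall ratio = (33×17)/(53×31) = 561/1643
RPM_D = 393 × 561/1643 = 220473/1643
≈ 134.19 RPM

134.19 RPM


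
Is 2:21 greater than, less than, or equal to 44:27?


2/21 = 0.0952
44/27 = 1.6296
0.0952 < 1.6296, so 2:21 is less
= less than

less than


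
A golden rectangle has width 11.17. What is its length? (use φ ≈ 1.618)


φ = (1 + √5) / 2 ≈ 1.618
Length = width × φ = 11.17 × 1.618 = 18.07306
≈ 18.07

18.07


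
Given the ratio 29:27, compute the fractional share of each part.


Total parts = 29 + 27 = 56
First part: 29/56 = 29/56
Second part: 27/56 = 27/56
= 29/56 and 27/56

29/56 and 27/56


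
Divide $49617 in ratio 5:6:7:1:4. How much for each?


Total parts = 5 + 6 + 7 + 1 + 4 = 23
Part 1: 49617 × 5/23 = 10786.30
Part 2: 49617 × 6/23 = 12943.57
Part 3: 49617 × 7/23 = 15100.83
Part 4: 49617 × 1/23 = 2157.26
Part 5: 49617 × 4/23 = 8629.04
= Part 1: $10786.30, Part 2: $12943.57, Part 3: $15100.83, Part 4: $2157.26, Part 5: $8629.04

Part 1: $10786.30, Part 2: $12943.57, Part 3: $15100.83, Part 4: $2157.26, Part 5: $8629.04


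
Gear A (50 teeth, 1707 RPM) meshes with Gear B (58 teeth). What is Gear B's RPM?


Gear ratio = 50:58 = 25:29
RPM_B = RPM_A × (teeth_A / teeth_B)
= 1707 × (50/58)
= 1471.6 RPM

1471.6 RPM


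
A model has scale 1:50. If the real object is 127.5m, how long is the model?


Model size = real / scale
= 127.5 / 50
= 2.5500 m

2.5500 m


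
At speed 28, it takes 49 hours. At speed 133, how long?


Inverse proportion: x × y = constant
k = 28 × 49 = 1372
y₂ = k / 133 = 1372 / 133
= 10.32

10.32


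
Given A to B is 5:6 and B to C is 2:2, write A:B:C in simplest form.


Match B: multiply A:B by 2 → 10:12
Multiply B:C by 6 → 12:12
Combined: 10:12:12
GCD = 2
= 5:6:6

5:6:6


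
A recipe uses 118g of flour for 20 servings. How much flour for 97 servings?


Direct proportion: y/x = constant
k = 118/20 = 5.9000
y₂ = k × 97 = 118 × 97 / 20 = 11446/20
= 572.30

572.30


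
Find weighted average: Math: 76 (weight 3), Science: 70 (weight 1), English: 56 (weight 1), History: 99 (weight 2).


Numerator = 76×3 + 70×1 + 56×1 + 99×2
= 228 + 70 + 56 + 198
= 552
Total weight = 7
Weighted avg = 552/7
= 78.86

78.86


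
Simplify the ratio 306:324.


GCD(306, 324) = 18
306/18 : 324/18
= 17:18

17:18


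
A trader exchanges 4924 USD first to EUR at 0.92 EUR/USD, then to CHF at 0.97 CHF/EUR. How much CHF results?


Step 1: 4924 USD × 0.92 = 4530.08 EUR
Step 2: 4530.08 EUR × 0.97 = 4394.18 CHF
Implied rate USD→CHF = 0.92 × 0.97 = 0.8924
= 4394.18 CHF

4394.18 CHF


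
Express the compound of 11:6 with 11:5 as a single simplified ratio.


Compound ratio = (11×11) : (6×5)
= 121:30
GCD = 1
= 121:30

121:30


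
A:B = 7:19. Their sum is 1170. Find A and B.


Let A = 7k, B = 19k.
7k + 19k = 1170
26k = 1170 → k = 1170/26 = 45
A = 7×45 = 315, B = 19×45 = 855
= A = 315, B = 855

A = 315, B = 855


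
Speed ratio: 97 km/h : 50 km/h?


Ratio = 97:50
GCD = 1
Simplified = 97:50
Time ratio (same distance) = 50:97
Speed ratio = 97:50

97:50


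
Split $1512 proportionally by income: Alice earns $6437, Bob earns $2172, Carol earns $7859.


Total income = 6437 + 2172 + 7859 = $16468
Alice: $1512 × 6437/16468 = $591.01
Bob: $1512 × 2172/16468 = $199.42
Carol: $1512 × 7859/16468 = $721.57
= Alice: $591.01, Bob: $199.42, Carol: $721.57

Alice: $591.01, Bob: $199.42, Carol: $721.57


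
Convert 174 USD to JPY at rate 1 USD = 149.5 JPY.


Amount × rate = 174 × 149.5
= 26013.00 JPY

26013.00 JPY


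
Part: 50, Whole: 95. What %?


Percentage = (part / whole) × 100
= (50 / 95) × 100
≈ 52.63%

52.63%


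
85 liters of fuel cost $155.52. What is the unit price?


Unit rate = total / quantity
= 155.52 / 85
= $1.83 per unit

$1.83 per unit


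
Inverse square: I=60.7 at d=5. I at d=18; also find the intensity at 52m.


I₁d₁² = I₂d₂²
I at 18m = 60.7 × (5/18)² = 60.7 × 25/324 = 1517.5/324 ≈ 4.6836
I at 52m = 60.7 × (5/52)² = 60.7 × 25/2704 = 1517.5/2704 ≈ 0.5612
= 4.6836 and 0.5612

4.6836 and 0.5612


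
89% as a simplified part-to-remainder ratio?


89% means 89 parts out of 100; remainder = 11
Part : remainder = 89:11
GCD = 1
= 89:11

89:11


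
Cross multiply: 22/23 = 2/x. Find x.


Cross multiply: 22 × x = 23 × 2
22x = 46
x = 46 / 22
= 2.09

2.09


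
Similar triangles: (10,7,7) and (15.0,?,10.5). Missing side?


Scale factor = 15.0/10 = 1.5
Missing side = 7 × 1.5
= 10.5

10.5


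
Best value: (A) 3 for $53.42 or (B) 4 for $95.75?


Deal A: $53.42/3 = $17.8067/unit
Deal B: $95.75/4 = $23.9375/unit
A is cheaper per unit
= Deal A

Deal A


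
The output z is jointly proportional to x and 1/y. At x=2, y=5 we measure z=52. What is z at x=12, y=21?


z = k·x/y
Solve for k using the known point: k = z·y/x = 52×5/2 = 260/2 = 130.0000
Now evaluate at x=12, y=21:
z = k × 12 / 21 = (260 × 12) / (2 × 21) = 3120/42
≈ 74.2857

74.2857


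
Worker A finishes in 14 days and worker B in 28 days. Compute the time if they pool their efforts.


Rate of A = 1/14 per day
Rate of B = 1/28 per day
Combined rate = 1/14 + 1/28 = 42/392 ≈ 0.1071 per day
Days = 1 / combined rate = 392/42
≈ 9.33 days

9.33 days


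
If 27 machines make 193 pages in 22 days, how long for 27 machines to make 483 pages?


Days ∝ work / workers, so d₂ = d₁ × (m₁/m₂) × (w₂/w₁)
Workers factor (inverse): 27/27 = 1.0000
Work factor (direct): 483/193 ≈ 2.5026
d₂ = 22 × 27/27 × 483/193 = (22 × 27 × 483) / (27 × 193) = 286902/5211
≈ 55.06 days

55.06 days


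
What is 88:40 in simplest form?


GCD(88, 40) = 8
88/8 : 40/8
= 11:5

11:5


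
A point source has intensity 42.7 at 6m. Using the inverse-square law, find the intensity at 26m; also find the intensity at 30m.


I₁d₁² = I₂d₂²
I at 26m = 42.7 × (6/26)² = 42.7 × 36/676 = 1537.2/676 ≈ 2.2740
I at 30m = 42.7 × (6/30)² = 42.7 × 36/900 = 1537.2/900 = 1.7080
= 2.2740 and 1.7080

2.2740 and 1.7080


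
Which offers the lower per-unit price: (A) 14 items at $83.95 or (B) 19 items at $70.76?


Deal A: $83.95/14 = $5.9964/unit
Deal B: $70.76/19 = $3.7242/unit
B is cheaper per unit
= Deal B

Deal B


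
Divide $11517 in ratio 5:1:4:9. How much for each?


Total parts = 5 + 1 + 4 + 9 = 19
Part 1: 11517 × 5/19 = 3030.79
Part 2: 11517 × 1/19 = 606.16
Part 3: 11517 × 4/19 = 2424.63
Part 4: 11517 × 9/19 = 5455.42
= Part 1: $3030.79, Part 2: $606.16, Part 3: $2424.63, Part 4: $5455.42

Part 1: $3030.79, Part 2: $606.16, Part 3: $2424.63, Part 4: $5455.42


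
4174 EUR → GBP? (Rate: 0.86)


Amount × rate = 4174 × 0.86
= 3589.64 GBP

3589.64 GBP


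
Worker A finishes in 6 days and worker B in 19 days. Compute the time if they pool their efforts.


Rate of A = 1/6 per day
Rate of B = 1/19 per day
Combined rate = 1/6 + 1/19 = 25/114 ≈ 0.2193 per day
Days = 1 / combined rate = 114/25
= 4.56 days

4.56 days


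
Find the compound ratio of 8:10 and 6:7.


Compound ratio = (8×6) : (10×7)
= 48:70
GCD = 2
= 24:35

24:35


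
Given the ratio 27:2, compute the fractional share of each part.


Total parts = 27 + 2 = 29
First part: 27/29 = 27/29
Second part: 2/29 = 2/29
= 27/29 and 2/29

27/29 and 2/29


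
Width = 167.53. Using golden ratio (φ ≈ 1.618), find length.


φ = (1 + √5) / 2 ≈ 1.618
Length = width × φ = 167.53 × 1.618 = 271.06354
≈ 271.06

271.06


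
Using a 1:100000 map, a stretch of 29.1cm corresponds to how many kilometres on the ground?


Real distance = map distance × scale
= 29.1cm × 100000
= 2910000 cm = 29100.0 m
= 29.100 km

29.100 km


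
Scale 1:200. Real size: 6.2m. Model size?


Model size = real / scale
= 6.2 / 200
= 0.0310 m

0.0310 m


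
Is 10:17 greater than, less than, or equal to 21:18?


10/17 = 0.5882
21/18 = 1.1667
0.5882 < 1.1667, so 10:17 is less
= less than

less than


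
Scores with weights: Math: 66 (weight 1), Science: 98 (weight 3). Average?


Numerator = 66×1 + 98×3
= 66 + 294
= 360
Total weight = 4
Weighted avg = 360/4
= 90.00

90.00


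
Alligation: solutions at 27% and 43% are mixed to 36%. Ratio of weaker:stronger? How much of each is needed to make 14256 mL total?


Let x parts of 27% mix with y parts of 43%.
27x + 43y = 36(x + y)
27x + 43y = 36x + 36y
x(27 - 36) = y(36 - 43)
x/y = (43 - 36)/(36 - 27) = 7/9
Simplify: 7:9
Total parts = 16; one part = 14256/16 = 891.00 mL
27% solution: 7×891.00 = 6237.00 mL
43% solution: 9×891.00 = 8019.00 mL
= ratio 7:9; 6237.00 mL and 8019.00 mL

ratio 7:9; 6237.00 mL and 8019.00 mL


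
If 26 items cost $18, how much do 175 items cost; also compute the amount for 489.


Direct proportion: y/x = constant
k = 18/26 ≈ 0.6923
y at x=175: k × 175 = 18 × 175 / 26 = 3150/26 ≈ 121.15
y at x=489: k × 489 = 18 × 489 / 26 = 8802/26 ≈ 338.54
= 121.15 and 338.54

121.15 and 338.54


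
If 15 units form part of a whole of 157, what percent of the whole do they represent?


Percentage = (part / whole) × 100
= (15 / 157) × 100
≈ 9.55%

9.55%


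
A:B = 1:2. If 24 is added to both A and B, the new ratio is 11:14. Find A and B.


Let A = 1k, B = 2k.
(1k + 24) / (2k + 24) = 11/14
Cross-multiply: 14(1k + 24) = 11(2k + 24)
14k + 336 = 22k + 264
14k - 22k = 264 - 336
-8k = -72
k = -72/-8 = 9
A = 1×9 = 9, B = 2×9 = 18
= A = 9, B = 18

A = 9, B = 18


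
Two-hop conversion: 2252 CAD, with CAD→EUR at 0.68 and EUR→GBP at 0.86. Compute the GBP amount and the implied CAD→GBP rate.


Step 1: 2252 CAD × 0.68 = 1531.36 EUR
Step 2: 1531.36 EUR × 0.86 = 1316.97 GBP
Implied rate CAD→GBP = 0.68 × 0.86 = 0.5848
= 1316.97 GBP; implied rate 0.5848 GBP/CAD

1316.97 GBP; implied rate 0.5848 GBP/CAD


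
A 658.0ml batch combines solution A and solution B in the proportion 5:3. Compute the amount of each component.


Total parts = 5 + 3 = 8
solution A: 658.0 × 5/8 = 411.3ml
solution B: 658.0 × 3/8 = 246.8ml
= 411.3ml and 246.8ml

411.3ml and 246.8ml


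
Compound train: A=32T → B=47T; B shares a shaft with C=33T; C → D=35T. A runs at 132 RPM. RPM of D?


Stage 1: RPM_B = RPM_A × t_A/t_B = 132 × 32/47 = 4224/47 ≈ 89.87
B and C share a shaft → RPM_C = RPM_B
Stage 2: RPM_D = RPM_C × t_C/t_D = RPM_A × (t_A×t_C)/(t_B×t_D)
Overall ratio = (32×33)/(47×35) = 1056/1645
RPM_D = 132 × 1056/1645 = 139392/1645
≈ 84.74 RPM

84.74 RPM


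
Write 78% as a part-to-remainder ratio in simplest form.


78% means 78 parts out of 100; remainder = 22
Part : remainder = 78:22
GCD = 2
= 39:11

39:11


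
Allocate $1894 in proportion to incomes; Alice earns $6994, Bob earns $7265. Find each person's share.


Total income = 6994 + 7265 = $14259
Alice: $1894 × 6994/14259 = $929.00
Bob: $1894 × 7265/14259 = $965.00
= Alice: $929.00, Bob: $965.00

Alice: $929.00, Bob: $965.00


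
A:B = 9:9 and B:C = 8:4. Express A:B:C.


Match B: multiply A:B by 8 → 72:72
Multiply B:C by 9 → 72:36
Combined: 72:72:36
GCD = 36
= 2:2:1

2:2:1


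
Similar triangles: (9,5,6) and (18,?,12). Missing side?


Scale factor = 18/9 = 2
Missing side = 5 × 2
= 10.0

10.0


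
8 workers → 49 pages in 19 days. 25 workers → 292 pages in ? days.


Days ∝ work / workers, so d₂ = d₁ × (m₁/m₂) × (w₂/w₁)
Workers factor (inverse): 8/25 = 0.3200
Work factor (direct): 292/49 ≈ 5.9592
d₂ = 19 × 8/25 × 292/49 = (19 × 8 × 292) / (25 × 49) = 44384/1225
≈ 36.23 days

36.23 days


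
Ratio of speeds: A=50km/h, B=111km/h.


Ratio = 50:111
GCD = 1
Simplified = 50:111
Time ratio (same distance) = 111:50
Speed ratio = 50:111

50:111


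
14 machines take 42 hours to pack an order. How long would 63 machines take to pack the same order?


Inverse proportion: x × y = constant
k = 14 × 42 = 588
y₂ = k / 63 = 588 / 63
= 9.33

9.33


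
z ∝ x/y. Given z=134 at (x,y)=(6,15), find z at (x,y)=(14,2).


z = k·x/y
Solve for k using the known point: k = z·y/x = 134×15/6 = 2010/6 = 335.0000
Now evaluate at x=14, y=2:
z = k × 14 / 2 = (2010 × 14) / (6 × 2) = 28140/12
= 2345.0000

2345.0000
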